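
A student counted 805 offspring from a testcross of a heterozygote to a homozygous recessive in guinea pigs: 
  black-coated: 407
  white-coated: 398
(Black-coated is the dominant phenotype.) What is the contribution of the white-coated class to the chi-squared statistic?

0.050

A testcross of a heterozygote (Aa × aa) gives a 1:1 phenotypic ratio.
Total ratio parts = 2. Expected numbers out of 805:
  black-coated: 805 × 1/2 = 402.5
  white-coated: 805 × 1/2 = 402.5
Contribution of white-coated: (398 − 402.5)² / 402.5 = 0.0503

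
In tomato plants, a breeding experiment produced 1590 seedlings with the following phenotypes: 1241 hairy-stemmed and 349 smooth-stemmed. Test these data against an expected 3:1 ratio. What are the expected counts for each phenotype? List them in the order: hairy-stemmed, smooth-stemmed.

1192.5, 397.5

Under the 3:1 hypothesis (Σ ratio = 4, N = 1590):
  hairy-stemmed: 1590 × 3/4 = 1192.5
  smooth-stemmed: 1590 × 1/4 = 397.5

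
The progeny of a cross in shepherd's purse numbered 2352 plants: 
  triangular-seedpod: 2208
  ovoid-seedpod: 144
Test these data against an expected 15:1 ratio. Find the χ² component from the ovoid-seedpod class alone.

0.061

The 15:1 ratio has 16 parts, so with N = 2352 the expected counts are:
  triangular-seedpod: 2352 × 15/16 = 2205
  ovoid-seedpod: 2352 × 1/16 = 147
Contribution of ovoid-seedpod: (144 − 147)² / 147 = 0.0612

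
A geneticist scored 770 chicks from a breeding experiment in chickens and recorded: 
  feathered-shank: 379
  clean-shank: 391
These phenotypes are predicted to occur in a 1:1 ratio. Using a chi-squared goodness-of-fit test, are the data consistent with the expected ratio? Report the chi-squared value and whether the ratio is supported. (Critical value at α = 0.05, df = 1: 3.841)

Expected counts for N = 770 under a 1:1 ratio (total parts = 2):
  feathered-shank: 770 × 1/2 = 385
  clean-shank: 770 × 1/2 = 385
χ² = Σ (O − E)² / E
  feathered-shank: (379 − 385)² / 385 = 0.0935
  clean-shank: (391 − 385)² / 385 = 0.0935
χ² = 0.0935 + 0.0935 = 0.187
Degrees of freedom = 2 − 1 = 1; critical value at α = 0.05 is 3.841.
Since 0.187 < 3.841, we fail to reject the null hypothesis — the data are consistent with the 1:1 ratio.

0.187; consistent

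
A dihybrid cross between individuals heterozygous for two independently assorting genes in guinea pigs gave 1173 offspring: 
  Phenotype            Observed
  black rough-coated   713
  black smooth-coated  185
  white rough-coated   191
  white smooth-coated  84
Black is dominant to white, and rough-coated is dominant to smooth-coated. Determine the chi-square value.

15.203

A dihybrid F₂ with independent assortment and complete dominance at both loci gives a 9:3:3:1 phenotypic ratio.
The 9:3:3:1 ratio has 16 parts, so with N = 1173 the expected counts are:
  black rough-coated: 1173 × 9/16 = 659.8125
  black smooth-coated: 1173 × 3/16 = 219.9375
  white rough-coated: 1173 × 3/16 = 219.9375
  white smooth-coated: 1173 × 1/16 = 73.3125
χ² = Σ (O − E)² / E
  black rough-coated: (713 − 659.8125)² / 659.8125 = 4.2874
  black smooth-coated: (185 − 219.9375)² / 219.9375 = 5.5499
  white rough-coated: (191 − 219.9375)² / 219.9375 = 3.8073
  white smooth-coated: (84 − 73.3125)² / 73.3125 = 1.5580
χ² = 4.2874 + 5.5499 + 3.8073 + 1.5580 = 15.2026 ≈ 15.203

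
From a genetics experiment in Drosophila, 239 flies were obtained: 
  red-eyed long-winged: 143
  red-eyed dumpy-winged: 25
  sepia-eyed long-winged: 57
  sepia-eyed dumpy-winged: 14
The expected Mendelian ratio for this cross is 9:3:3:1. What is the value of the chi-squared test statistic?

12.678

The 9:3:3:1 ratio has 16 parts, so with N = 239 the expected counts are:
  red-eyed long-winged: 239 × 9/16 = 134.4375
  red-eyed dumpy-winged: 239 × 3/16 = 44.8125
  sepia-eyed long-winged: 239 × 3/16 = 44.8125
  sepia-eyed dumpy-winged: 239 × 1/16 = 14.9375
χ² = Σ (O − E)² / E
  red-eyed long-winged: (143 − 134.4375)² / 134.4375 = 0.5454
  red-eyed dumpy-winged: (25 − 44.8125)² / 44.8125 = 8.7595
  sepia-eyed long-winged: (57 − 44.8125)² / 44.8125 = 3.3146
  sepia-eyed dumpy-winged: (14 − 14.9375)² / 14.9375 = 0.0588
χ² = 0.5454 + 8.7595 + 3.3146 + 0.0588 = 12.6783 ≈ 12.678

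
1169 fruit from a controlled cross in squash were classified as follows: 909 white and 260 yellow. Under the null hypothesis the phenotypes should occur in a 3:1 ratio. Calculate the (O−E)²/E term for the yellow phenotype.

Expected counts for N = 1169 under a 3:1 ratio (total parts = 4):
  white: 1169 × 3/4 = 876.75
  yellow: 1169 × 1/4 = 292.25
Contribution of yellow: (260 − 292.25)² / 292.25 = 3.5588

3.559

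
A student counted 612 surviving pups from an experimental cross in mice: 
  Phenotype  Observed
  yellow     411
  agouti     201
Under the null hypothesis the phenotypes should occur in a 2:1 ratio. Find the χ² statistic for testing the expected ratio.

0.066

The 2:1 ratio has 3 parts, so with N = 612 the expected counts are:
  yellow: 612 × 2/3 = 408
  agouti: 612 × 1/3 = 204
χ² = Σ (O − E)² / E
  yellow: (411 − 408)² / 408 = 0.0221
  agouti: (201 − 204)² / 204 = 0.0441
χ² = 0.0221 + 0.0441 = 0.0662 ≈ 0.066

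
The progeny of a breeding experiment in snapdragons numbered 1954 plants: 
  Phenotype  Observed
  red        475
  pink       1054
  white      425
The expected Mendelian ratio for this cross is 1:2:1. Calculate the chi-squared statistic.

14.696

Total ratio parts = 4. Expected numbers out of 1954:
  red: 1954 × 1/4 = 488.5
  pink: 1954 × 2/4 = 977
  white: 1954 × 1/4 = 488.5
χ² = Σ (O − E)² / E
  red: (475 − 488.5)² / 488.5 = 0.3731
  pink: (1054 − 977)² / 977 = 6.0686
  white: (425 − 488.5)² / 488.5 = 8.2544
χ² = 0.3731 + 6.0686 + 8.2544 = 14.6961 ≈ 14.696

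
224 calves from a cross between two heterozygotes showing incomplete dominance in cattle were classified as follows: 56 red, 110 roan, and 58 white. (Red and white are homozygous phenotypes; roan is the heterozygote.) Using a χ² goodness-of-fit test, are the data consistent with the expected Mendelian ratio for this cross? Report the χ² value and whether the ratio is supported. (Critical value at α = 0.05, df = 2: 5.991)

0.107; consistent

With incomplete dominance, a heterozygote × heterozygote cross gives a 1:2:1 phenotypic ratio.
The 1:2:1 ratio has 4 parts, so with N = 224 the expected counts are:
  red: 224 × 1/4 = 56
  roan: 224 × 2/4 = 112
  white: 224 × 1/4 = 56
χ² = Σ (O − E)² / E
  red: (56 − 56)² / 56 = 0.0000
  roan: (110 − 112)² / 112 = 0.0357
  white: (58 − 56)² / 56 = 0.0714
χ² = 0.0000 + 0.0357 + 0.0714 = 0.1071 ≈ 0.107
Degrees of freedom = 3 − 1 = 2; critical value at α = 0.05 is 5.991.
Since 0.107 < 5.991, we fail to reject the null hypothesis — the data are consistent with the 1:2:1 ratio.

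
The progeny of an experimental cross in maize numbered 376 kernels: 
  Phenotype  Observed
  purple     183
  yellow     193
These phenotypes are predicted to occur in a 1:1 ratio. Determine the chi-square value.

0.266

Under the 1:1 hypothesis (Σ ratio = 2, N = 376):
  purple: 376 × 1/2 = 188
  yellow: 376 × 1/2 = 188
χ² = Σ (O − E)² / E
  purple: (183 − 188)² / 188 = 0.1330
  yellow: (193 − 188)² / 188 = 0.1330
χ² = 0.1330 + 0.1330 = 0.266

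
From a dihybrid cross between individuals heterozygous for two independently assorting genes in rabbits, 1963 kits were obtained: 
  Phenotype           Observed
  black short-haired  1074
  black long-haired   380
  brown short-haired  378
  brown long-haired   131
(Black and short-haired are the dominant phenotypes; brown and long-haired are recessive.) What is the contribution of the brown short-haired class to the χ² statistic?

A dihybrid F₂ with independent assortment and complete dominance at both loci gives a 9:3:3:1 phenotypic ratio.
The 9:3:3:1 ratio has 16 parts, so with N = 1963 the expected counts are:
  black short-haired: 1963 × 9/16 = 1104.1875
  black long-haired: 1963 × 3/16 = 368.0625
  brown short-haired: 1963 × 3/16 = 368.0625
  brown long-haired: 1963 × 1/16 = 122.6875
Contribution of brown short-haired: (378 − 368.0625)² / 368.0625 = 0.2683

0.268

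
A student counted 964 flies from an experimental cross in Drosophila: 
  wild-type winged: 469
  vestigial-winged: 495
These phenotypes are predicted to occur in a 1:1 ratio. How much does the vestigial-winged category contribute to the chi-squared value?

0.351

Total ratio parts = 2. Expected numbers out of 964:
  wild-type winged: 964 × 1/2 = 482
  vestigial-winged: 964 × 1/2 = 482
Contribution of vestigial-winged: (495 − 482)² / 482 = 0.3506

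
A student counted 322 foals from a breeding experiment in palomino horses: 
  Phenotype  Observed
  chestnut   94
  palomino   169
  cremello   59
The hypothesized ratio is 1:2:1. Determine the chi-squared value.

Expected counts for N = 322 under a 1:2:1 ratio (total parts = 4):
  chestnut: 322 × 1/4 = 80.5
  palomino: 322 × 2/4 = 161
  cremello: 322 × 1/4 = 80.5
χ² = Σ (O − E)² / E
  chestnut: (94 − 80.5)² / 80.5 = 2.2640
  palomino: (169 − 161)² / 161 = 0.3975
  cremello: (59 − 80.5)² / 80.5 = 5.7422
χ² = 2.2640 + 0.3975 + 5.7422 = 8.4037 ≈ 8.404

8.404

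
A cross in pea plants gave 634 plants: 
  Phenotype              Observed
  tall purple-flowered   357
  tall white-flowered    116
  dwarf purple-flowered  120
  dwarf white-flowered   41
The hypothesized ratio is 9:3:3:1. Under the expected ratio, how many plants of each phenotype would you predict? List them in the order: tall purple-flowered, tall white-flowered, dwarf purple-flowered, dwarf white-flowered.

Under the 9:3:3:1 hypothesis (Σ ratio = 16, N = 634):
  tall purple-flowered: 634 × 9/16 = 356.625
  tall white-flowered: 634 × 3/16 = 118.875
  dwarf purple-flowered: 634 × 3/16 = 118.875
  dwarf white-flowered: 634 × 1/16 = 39.625

356.625, 118.875, 118.875, 39.625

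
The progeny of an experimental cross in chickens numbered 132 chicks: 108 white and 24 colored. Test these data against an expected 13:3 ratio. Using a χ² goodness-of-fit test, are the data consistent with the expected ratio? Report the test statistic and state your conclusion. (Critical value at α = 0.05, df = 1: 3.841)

0.028; consistent

Under the 13:3 hypothesis (Σ ratio = 16, N = 132):
  white: 132 × 13/16 = 107.25
  colored: 132 × 3/16 = 24.75
χ² = Σ (O − E)² / E
  white: (108 − 107.25)² / 107.25 = 0.0052
  colored: (24 − 24.75)² / 24.75 = 0.0227
χ² = 0.0052 + 0.0227 = 0.0279 ≈ 0.028
Degrees of freedom = 2 − 1 = 1; critical value at α = 0.05 is 3.841.
Since 0.028 < 3.841, we fail to reject the null hypothesis — the data are consistent with the 13:3 ratio.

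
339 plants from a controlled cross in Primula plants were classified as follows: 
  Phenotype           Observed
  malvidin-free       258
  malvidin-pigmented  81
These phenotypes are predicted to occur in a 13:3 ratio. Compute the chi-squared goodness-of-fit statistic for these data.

5.888

Under the 13:3 hypothesis (Σ ratio = 16, N = 339):
  malvidin-free: 339 × 13/16 = 275.4375
  malvidin-pigmented: 339 × 3/16 = 63.5625
χ² = Σ (O − E)² / E
  malvidin-free: (258 − 275.4375)² / 275.4375 = 1.1039
  malvidin-pigmented: (81 − 63.5625)² / 63.5625 = 4.7837
χ² = 1.1039 + 4.7837 = 5.8876 ≈ 5.888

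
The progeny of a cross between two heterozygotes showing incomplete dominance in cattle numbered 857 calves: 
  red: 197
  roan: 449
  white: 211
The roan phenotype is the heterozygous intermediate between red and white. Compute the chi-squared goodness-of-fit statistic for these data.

With incomplete dominance, a heterozygote × heterozygote cross gives a 1:2:1 phenotypic ratio.
Total ratio parts = 4. Expected numbers out of 857:
  red: 857 × 1/4 = 214.25
  roan: 857 × 2/4 = 428.5
  white: 857 × 1/4 = 214.25
χ² = Σ (O − E)² / E
  red: (197 − 214.25)² / 214.25 = 1.3889
  roan: (449 − 428.5)² / 428.5 = 0.9807
  white: (211 − 214.25)² / 214.25 = 0.0493
χ² = 1.3889 + 0.9807 + 0.0493 = 2.4189 ≈ 2.419

2.419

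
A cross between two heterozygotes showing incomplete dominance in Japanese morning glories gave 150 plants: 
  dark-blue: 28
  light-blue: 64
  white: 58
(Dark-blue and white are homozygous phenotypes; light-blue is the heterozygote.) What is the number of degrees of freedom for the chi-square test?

2

With incomplete dominance, a heterozygote × heterozygote cross gives a 1:2:1 phenotypic ratio.
A goodness-of-fit test with 3 phenotype classes has df = 3 − 1 = 2.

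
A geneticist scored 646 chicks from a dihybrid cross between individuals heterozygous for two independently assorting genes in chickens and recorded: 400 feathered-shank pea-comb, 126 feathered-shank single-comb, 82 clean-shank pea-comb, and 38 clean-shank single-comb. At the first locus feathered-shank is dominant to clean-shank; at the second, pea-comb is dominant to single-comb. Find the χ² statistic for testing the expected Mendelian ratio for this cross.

A dihybrid F₂ with independent assortment and complete dominance at both loci gives a 9:3:3:1 phenotypic ratio.
Under the 9:3:3:1 hypothesis (Σ ratio = 16, N = 646):
  feathered-shank pea-comb: 646 × 9/16 = 363.375
  feathered-shank single-comb: 646 × 3/16 = 121.125
  clean-shank pea-comb: 646 × 3/16 = 121.125
  clean-shank single-comb: 646 × 1/16 = 40.375
χ² = Σ (O − E)² / E
  feathered-shank pea-comb: (400 − 363.375)² / 363.375 = 3.6915
  feathered-shank single-comb: (126 − 121.125)² / 121.125 = 0.1962
  clean-shank pea-comb: (82 − 121.125)² / 121.125 = 12.6379
  clean-shank single-comb: (38 − 40.375)² / 40.375 = 0.1397
χ² = 3.6915 + 0.1962 + 12.6379 + 0.1397 = 16.6653 ≈ 16.665

16.665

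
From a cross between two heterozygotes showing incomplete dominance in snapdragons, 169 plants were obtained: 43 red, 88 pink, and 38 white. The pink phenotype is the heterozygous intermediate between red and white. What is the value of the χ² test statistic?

With incomplete dominance, a heterozygote × heterozygote cross gives a 1:2:1 phenotypic ratio.
Total ratio parts = 4. Expected numbers out of 169:
  red: 169 × 1/4 = 42.25
  pink: 169 × 2/4 = 84.5
  white: 169 × 1/4 = 42.25
χ² = Σ (O − E)² / E
  red: (43 − 42.25)² / 42.25 = 0.0133
  pink: (88 − 84.5)² / 84.5 = 0.1450
  white: (38 − 42.25)² / 42.25 = 0.4275
χ² = 0.0133 + 0.1450 + 0.4275 = 0.5858 ≈ 0.586

0.586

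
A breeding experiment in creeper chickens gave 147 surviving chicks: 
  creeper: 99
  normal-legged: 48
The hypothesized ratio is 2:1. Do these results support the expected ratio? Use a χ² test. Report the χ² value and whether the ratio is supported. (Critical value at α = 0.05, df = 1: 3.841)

The 2:1 ratio has 3 parts, so with N = 147 the expected counts are:
  creeper: 147 × 2/3 = 98
  normal-legged: 147 × 1/3 = 49
χ² = Σ (O − E)² / E
  creeper: (99 − 98)² / 98 = 0.0102
  normal-legged: (48 − 49)² / 49 = 0.0204
χ² = 0.0102 + 0.0204 = 0.0306 ≈ 0.031
Degrees of freedom = 2 − 1 = 1; critical value at α = 0.05 is 3.841.
Since 0.031 < 3.841, we fail to reject the null hypothesis — the data are consistent with the 2:1 ratio.

0.031; consistent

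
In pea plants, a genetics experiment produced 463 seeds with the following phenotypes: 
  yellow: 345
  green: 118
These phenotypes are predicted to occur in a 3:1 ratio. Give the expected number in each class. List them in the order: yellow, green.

Total ratio parts = 4. Expected numbers out of 463:
  yellow: 463 × 3/4 = 347.25
  green: 463 × 1/4 = 115.75

347.25, 115.75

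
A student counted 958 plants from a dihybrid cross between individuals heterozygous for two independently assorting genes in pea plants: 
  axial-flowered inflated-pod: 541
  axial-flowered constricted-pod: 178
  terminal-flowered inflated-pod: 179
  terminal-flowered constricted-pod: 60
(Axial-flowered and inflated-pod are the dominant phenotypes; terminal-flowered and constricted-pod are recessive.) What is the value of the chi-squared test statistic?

A dihybrid F₂ with independent assortment and complete dominance at both loci gives a 9:3:3:1 phenotypic ratio.
The 9:3:3:1 ratio has 16 parts, so with N = 958 the expected counts are:
  axial-flowered inflated-pod: 958 × 9/16 = 538.875
  axial-flowered constricted-pod: 958 × 3/16 = 179.625
  terminal-flowered inflated-pod: 958 × 3/16 = 179.625
  terminal-flowered constricted-pod: 958 × 1/16 = 59.875
χ² = Σ (O − E)² / E
  axial-flowered inflated-pod: (541 − 538.875)² / 538.875 = 0.0084
  axial-flowered constricted-pod: (178 − 179.625)² / 179.625 = 0.0147
  terminal-flowered inflated-pod: (179 − 179.625)² / 179.625 = 0.0022
  terminal-flowered constricted-pod: (60 − 59.875)² / 59.875 = 0.0003
χ² = 0.0084 + 0.0147 + 0.0022 + 0.0003 = 0.0256 ≈ 0.026

0.026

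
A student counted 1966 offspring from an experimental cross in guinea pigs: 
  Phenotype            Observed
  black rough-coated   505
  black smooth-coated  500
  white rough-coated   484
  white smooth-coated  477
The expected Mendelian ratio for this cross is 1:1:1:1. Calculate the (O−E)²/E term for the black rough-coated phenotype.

Expected counts for N = 1966 under a 1:1:1:1 ratio (total parts = 4):
  black rough-coated: 1966 × 1/4 = 491.5
  black smooth-coated: 1966 × 1/4 = 491.5
  white rough-coated: 1966 × 1/4 = 491.5
  white smooth-coated: 1966 × 1/4 = 491.5
Contribution of black rough-coated: (505 − 491.5)² / 491.5 = 0.3708

0.371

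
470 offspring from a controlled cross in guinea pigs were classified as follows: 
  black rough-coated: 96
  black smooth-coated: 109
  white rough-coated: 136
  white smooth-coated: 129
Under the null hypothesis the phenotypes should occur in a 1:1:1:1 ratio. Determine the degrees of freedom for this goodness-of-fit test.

3

A goodness-of-fit test with 4 phenotype classes has df = 4 − 1 = 3.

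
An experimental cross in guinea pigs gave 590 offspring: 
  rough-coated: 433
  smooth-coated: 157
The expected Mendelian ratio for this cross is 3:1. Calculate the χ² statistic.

Total ratio parts = 4. Expected numbers out of 590:
  rough-coated: 590 × 3/4 = 442.5
  smooth-coated: 590 × 1/4 = 147.5
χ² = Σ (O − E)² / E
  rough-coated: (433 − 442.5)² / 442.5 = 0.2040
  smooth-coated: (157 − 147.5)² / 147.5 = 0.6119
χ² = 0.2040 + 0.6119 = 0.8159 ≈ 0.816

0.816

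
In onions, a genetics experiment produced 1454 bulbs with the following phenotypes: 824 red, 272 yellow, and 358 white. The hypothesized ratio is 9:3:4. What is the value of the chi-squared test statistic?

Expected counts for N = 1454 under a 9:3:4 ratio (total parts = 16):
  red: 1454 × 9/16 = 817.875
  yellow: 1454 × 3/16 = 272.625
  white: 1454 × 4/16 = 363.5
χ² = Σ (O − E)² / E
  red: (824 − 817.875)² / 817.875 = 0.0459
  yellow: (272 − 272.625)² / 272.625 = 0.0014
  white: (358 − 363.5)² / 363.5 = 0.0832
χ² = 0.0459 + 0.0014 + 0.0832 = 0.1305 ≈ 0.131

0.131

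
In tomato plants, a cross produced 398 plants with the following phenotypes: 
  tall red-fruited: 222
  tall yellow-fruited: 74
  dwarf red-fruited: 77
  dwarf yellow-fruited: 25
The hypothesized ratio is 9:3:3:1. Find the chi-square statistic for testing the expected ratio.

0.097

Expected counts for N = 398 under a 9:3:3:1 ratio (total parts = 16):
  tall red-fruited: 398 × 9/16 = 223.875
  tall yellow-fruited: 398 × 3/16 = 74.625
  dwarf red-fruited: 398 × 3/16 = 74.625
  dwarf yellow-fruited: 398 × 1/16 = 24.875
χ² = Σ (O − E)² / E
  tall red-fruited: (222 − 223.875)² / 223.875 = 0.0157
  tall yellow-fruited: (74 − 74.625)² / 74.625 = 0.0052
  dwarf red-fruited: (77 − 74.625)² / 74.625 = 0.0756
  dwarf yellow-fruited: (25 − 24.875)² / 24.875 = 0.0006
χ² = 0.0157 + 0.0052 + 0.0756 + 0.0006 = 0.0971 ≈ 0.097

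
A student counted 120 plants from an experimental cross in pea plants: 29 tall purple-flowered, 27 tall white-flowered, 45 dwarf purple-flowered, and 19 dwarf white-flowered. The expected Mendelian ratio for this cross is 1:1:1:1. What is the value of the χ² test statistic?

11.867

Under the 1:1:1:1 hypothesis (Σ ratio = 4, N = 120):
  tall purple-flowered: 120 × 1/4 = 30
  tall white-flowered: 120 × 1/4 = 30
  dwarf purple-flowered: 120 × 1/4 = 30
  dwarf white-flowered: 120 × 1/4 = 30
χ² = Σ (O − E)² / E
  tall purple-flowered: (29 − 30)² / 30 = 0.0333
  tall white-flowered: (27 − 30)² / 30 = 0.3000
  dwarf purple-flowered: (45 − 30)² / 30 = 7.5000
  dwarf white-flowered: (19 − 30)² / 30 = 4.0333
χ² = 0.0333 + 0.3000 + 7.5000 + 4.0333 = 11.8666 ≈ 11.867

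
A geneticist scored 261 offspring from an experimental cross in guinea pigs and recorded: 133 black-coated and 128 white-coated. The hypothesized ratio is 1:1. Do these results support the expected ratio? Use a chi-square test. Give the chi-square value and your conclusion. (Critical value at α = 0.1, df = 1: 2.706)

0.096; consistent

Under the 1:1 hypothesis (Σ ratio = 2, N = 261):
  black-coated: 261 × 1/2 = 130.5
  white-coated: 261 × 1/2 = 130.5
χ² = Σ (O − E)² / E
  black-coated: (133 − 130.5)² / 130.5 = 0.0479
  white-coated: (128 − 130.5)² / 130.5 = 0.0479
χ² = 0.0479 + 0.0479 = 0.0958 ≈ 0.096
Degrees of freedom = 2 − 1 = 1; critical value at α = 0.1 is 2.706.
Since 0.096 < 2.706, we fail to reject the null hypothesis — the data are consistent with the 1:1 ratio.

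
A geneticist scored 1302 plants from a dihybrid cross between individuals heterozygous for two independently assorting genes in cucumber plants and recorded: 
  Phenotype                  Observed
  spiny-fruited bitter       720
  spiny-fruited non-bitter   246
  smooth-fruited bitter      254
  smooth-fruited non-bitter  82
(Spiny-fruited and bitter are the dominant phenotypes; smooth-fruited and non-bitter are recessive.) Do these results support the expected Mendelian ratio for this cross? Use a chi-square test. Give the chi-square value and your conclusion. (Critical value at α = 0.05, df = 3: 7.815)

A dihybrid F₂ with independent assortment and complete dominance at both loci gives a 9:3:3:1 phenotypic ratio.
The 9:3:3:1 ratio has 16 parts, so with N = 1302 the expected counts are:
  spiny-fruited bitter: 1302 × 9/16 = 732.375
  spiny-fruited non-bitter: 1302 × 3/16 = 244.125
  smooth-fruited bitter: 1302 × 3/16 = 244.125
  smooth-fruited non-bitter: 1302 × 1/16 = 81.375
χ² = Σ (O − E)² / E
  spiny-fruited bitter: (720 − 732.375)² / 732.375 = 0.2091
  spiny-fruited non-bitter: (246 − 244.125)² / 244.125 = 0.0144
  smooth-fruited bitter: (254 − 244.125)² / 244.125 = 0.3994
  smooth-fruited non-bitter: (82 − 81.375)² / 81.375 = 0.0048
χ² = 0.2091 + 0.0144 + 0.3994 + 0.0048 = 0.6277 ≈ 0.628
Degrees of freedom = 4 − 1 = 3; critical value at α = 0.05 is 7.815.
Since 0.628 < 7.815, we fail to reject the null hypothesis — the data are consistent with the 9:3:3:1 ratio.

0.628; consistent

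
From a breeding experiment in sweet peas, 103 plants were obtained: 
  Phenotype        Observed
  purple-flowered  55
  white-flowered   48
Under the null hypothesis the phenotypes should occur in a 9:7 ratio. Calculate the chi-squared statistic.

0.340

Under the 9:7 hypothesis (Σ ratio = 16, N = 103):
  purple-flowered: 103 × 9/16 = 57.9375
  white-flowered: 103 × 7/16 = 45.0625
χ² = Σ (O − E)² / E
  purple-flowered: (55 − 57.9375)² / 57.9375 = 0.1489
  white-flowered: (48 − 45.0625)² / 45.0625 = 0.1915
χ² = 0.1489 + 0.1915 = 0.3404 ≈ 0.340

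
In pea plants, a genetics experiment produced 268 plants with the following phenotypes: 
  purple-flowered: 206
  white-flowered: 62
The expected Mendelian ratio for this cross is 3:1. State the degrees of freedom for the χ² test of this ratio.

1

A goodness-of-fit test with 2 phenotype classes has df = 2 − 1 = 1.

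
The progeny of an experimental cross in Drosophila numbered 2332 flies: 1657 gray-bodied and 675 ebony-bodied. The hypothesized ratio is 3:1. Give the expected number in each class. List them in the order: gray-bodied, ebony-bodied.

The 3:1 ratio has 4 parts, so with N = 2332 the expected counts are:
  gray-bodied: 2332 × 3/4 = 1749
  ebony-bodied: 2332 × 1/4 = 583

1749, 583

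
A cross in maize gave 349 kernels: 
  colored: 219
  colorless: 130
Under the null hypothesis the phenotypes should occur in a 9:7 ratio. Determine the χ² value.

Under the 9:7 hypothesis (Σ ratio = 16, N = 349):
  colored: 349 × 9/16 = 196.3125
  colorless: 349 × 7/16 = 152.6875
χ² = Σ (O − E)² / E
  colored: (219 − 196.3125)² / 196.3125 = 2.6220
  colorless: (130 − 152.6875)² / 152.6875 = 3.3711
χ² = 2.6220 + 3.3711 = 5.9931 ≈ 5.993

5.993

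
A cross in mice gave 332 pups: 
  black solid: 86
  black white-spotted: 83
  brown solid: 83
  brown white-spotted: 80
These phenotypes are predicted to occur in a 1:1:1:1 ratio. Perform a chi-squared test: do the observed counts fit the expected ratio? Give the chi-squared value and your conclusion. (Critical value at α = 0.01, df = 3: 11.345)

0.217; consistent

Total ratio parts = 4. Expected numbers out of 332:
  black solid: 332 × 1/4 = 83
  black white-spotted: 332 × 1/4 = 83
  brown solid: 332 × 1/4 = 83
  brown white-spotted: 332 × 1/4 = 83
χ² = Σ (O − E)² / E
  black solid: (86 − 83)² / 83 = 0.1084
  black white-spotted: (83 − 83)² / 83 = 0.0000
  brown solid: (83 − 83)² / 83 = 0.0000
  brown white-spotted: (80 − 83)² / 83 = 0.1084
χ² = 0.1084 + 0.0000 + 0.0000 + 0.1084 = 0.2168 ≈ 0.217
Degrees of freedom = 4 − 1 = 3; critical value at α = 0.01 is 11.345.
Since 0.217 < 11.345, we fail to reject the null hypothesis — the data are consistent with the 1:1:1:1 ratio.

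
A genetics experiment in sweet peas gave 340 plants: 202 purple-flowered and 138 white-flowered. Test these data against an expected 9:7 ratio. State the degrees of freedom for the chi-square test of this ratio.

1

A goodness-of-fit test with 2 phenotype classes has df = 2 − 1 = 1.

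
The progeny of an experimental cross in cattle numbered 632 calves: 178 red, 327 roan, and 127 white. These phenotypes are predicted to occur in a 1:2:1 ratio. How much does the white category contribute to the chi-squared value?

The 1:2:1 ratio has 4 parts, so with N = 632 the expected counts are:
  red: 632 × 1/4 = 158
  roan: 632 × 2/4 = 316
  white: 632 × 1/4 = 158
Contribution of white: (127 − 158)² / 158 = 6.0823

6.082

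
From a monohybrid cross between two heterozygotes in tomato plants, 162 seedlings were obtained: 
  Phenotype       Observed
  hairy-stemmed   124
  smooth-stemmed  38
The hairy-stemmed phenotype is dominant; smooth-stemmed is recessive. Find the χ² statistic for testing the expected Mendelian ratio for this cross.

For a monohybrid cross between heterozygotes with complete dominance, the expected phenotypic ratio is 3:1.
Under the 3:1 hypothesis (Σ ratio = 4, N = 162):
  hairy-stemmed: 162 × 3/4 = 121.5
  smooth-stemmed: 162 × 1/4 = 40.5
χ² = Σ (O − E)² / E
  hairy-stemmed: (124 − 121.5)² / 121.5 = 0.0514
  smooth-stemmed: (38 − 40.5)² / 40.5 = 0.1543
χ² = 0.0514 + 0.1543 = 0.2057 ≈ 0.206

0.206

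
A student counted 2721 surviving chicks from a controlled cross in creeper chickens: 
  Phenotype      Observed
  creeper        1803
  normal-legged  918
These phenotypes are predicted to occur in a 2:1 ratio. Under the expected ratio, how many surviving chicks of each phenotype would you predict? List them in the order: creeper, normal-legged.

Expected counts for N = 2721 under a 2:1 ratio (total parts = 3):
  creeper: 2721 × 2/3 = 1814
  normal-legged: 2721 × 1/3 = 907

1814, 907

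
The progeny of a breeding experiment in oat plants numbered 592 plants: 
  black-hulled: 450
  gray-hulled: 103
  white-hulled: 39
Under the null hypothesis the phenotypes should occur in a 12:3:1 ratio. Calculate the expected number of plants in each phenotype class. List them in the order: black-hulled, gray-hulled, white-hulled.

Total ratio parts = 16. Expected numbers out of 592:
  black-hulled: 592 × 12/16 = 444
  gray-hulled: 592 × 3/16 = 111
  white-hulled: 592 × 1/16 = 37

444, 111, 37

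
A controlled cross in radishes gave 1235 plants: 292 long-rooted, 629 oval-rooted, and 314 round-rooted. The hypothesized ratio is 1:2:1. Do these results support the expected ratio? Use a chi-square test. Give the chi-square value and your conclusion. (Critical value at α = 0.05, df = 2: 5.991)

Under the 1:2:1 hypothesis (Σ ratio = 4, N = 1235):
  long-rooted: 1235 × 1/4 = 308.75
  oval-rooted: 1235 × 2/4 = 617.5
  round-rooted: 1235 × 1/4 = 308.75
χ² = Σ (O − E)² / E
  long-rooted: (292 − 308.75)² / 308.75 = 0.9087
  oval-rooted: (629 − 617.5)² / 617.5 = 0.2142
  round-rooted: (314 − 308.75)² / 308.75 = 0.0893
χ² = 0.9087 + 0.2142 + 0.0893 = 1.2122 ≈ 1.212
Degrees of freedom = 3 − 1 = 2; critical value at α = 0.05 is 5.991.
Since 1.212 < 5.991, we fail to reject the null hypothesis — the data are consistent with the 1:2:1 ratio.

1.212; consistent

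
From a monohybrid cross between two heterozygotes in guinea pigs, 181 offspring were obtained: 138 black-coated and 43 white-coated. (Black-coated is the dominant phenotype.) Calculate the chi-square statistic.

0.149

For a monohybrid cross between heterozygotes with complete dominance, the expected phenotypic ratio is 3:1.
The 3:1 ratio has 4 parts, so with N = 181 the expected counts are:
  black-coated: 181 × 3/4 = 135.75
  white-coated: 181 × 1/4 = 45.25
χ² = Σ (O − E)² / E
  black-coated: (138 − 135.75)² / 135.75 = 0.0373
  white-coated: (43 − 45.25)² / 45.25 = 0.1119
χ² = 0.0373 + 0.1119 = 0.1492 ≈ 0.149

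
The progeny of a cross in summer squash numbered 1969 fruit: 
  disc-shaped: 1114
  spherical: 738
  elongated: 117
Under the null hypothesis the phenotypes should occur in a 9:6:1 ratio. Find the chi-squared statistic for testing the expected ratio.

The 9:6:1 ratio has 16 parts, so with N = 1969 the expected counts are:
  disc-shaped: 1969 × 9/16 = 1107.5625
  spherical: 1969 × 6/16 = 738.375
  elongated: 1969 × 1/16 = 123.0625
χ² = Σ (O − E)² / E
  disc-shaped: (1114 − 1107.5625)² / 1107.5625 = 0.0374
  spherical: (738 − 738.375)² / 738.375 = 0.0002
  elongated: (117 − 123.0625)² / 123.0625 = 0.2987
χ² = 0.0374 + 0.0002 + 0.2987 = 0.3363 ≈ 0.336

0.336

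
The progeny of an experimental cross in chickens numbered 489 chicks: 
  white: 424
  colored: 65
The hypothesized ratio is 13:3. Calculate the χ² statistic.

9.561

Total ratio parts = 16. Expected numbers out of 489:
  white: 489 × 13/16 = 397.3125
  colored: 489 × 3/16 = 91.6875
χ² = Σ (O − E)² / E
  white: (424 − 397.3125)² / 397.3125 = 1.7926
  colored: (65 − 91.6875)² / 91.6875 = 7.7679
χ² = 1.7926 + 7.7679 = 9.5605 ≈ 9.561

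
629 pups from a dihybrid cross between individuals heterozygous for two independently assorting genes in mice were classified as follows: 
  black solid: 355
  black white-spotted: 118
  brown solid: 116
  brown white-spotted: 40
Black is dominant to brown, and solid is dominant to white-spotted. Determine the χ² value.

0.048

A dihybrid F₂ with independent assortment and complete dominance at both loci gives a 9:3:3:1 phenotypic ratio.
Total ratio parts = 16. Expected numbers out of 629:
  black solid: 629 × 9/16 = 353.8125
  black white-spotted: 629 × 3/16 = 117.9375
  brown solid: 629 × 3/16 = 117.9375
  brown white-spotted: 629 × 1/16 = 39.3125
χ² = Σ (O − E)² / E
  black solid: (355 − 353.8125)² / 353.8125 = 0.0040
  black white-spotted: (118 − 117.9375)² / 117.9375 = 0.0000
  brown solid: (116 − 117.9375)² / 117.9375 = 0.0318
  brown white-spotted: (40 − 39.3125)² / 39.3125 = 0.0120
χ² = 0.0040 + 0.0000 + 0.0318 + 0.0120 = 0.0478 ≈ 0.048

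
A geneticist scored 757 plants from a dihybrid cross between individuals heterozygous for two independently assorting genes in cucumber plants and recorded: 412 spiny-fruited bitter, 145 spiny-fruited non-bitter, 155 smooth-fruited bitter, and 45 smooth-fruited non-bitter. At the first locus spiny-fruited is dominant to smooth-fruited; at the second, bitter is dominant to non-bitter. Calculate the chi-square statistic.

A dihybrid F₂ with independent assortment and complete dominance at both loci gives a 9:3:3:1 phenotypic ratio.
Expected counts for N = 757 under a 9:3:3:1 ratio (total parts = 16):
  spiny-fruited bitter: 757 × 9/16 = 425.8125
  spiny-fruited non-bitter: 757 × 3/16 = 141.9375
  smooth-fruited bitter: 757 × 3/16 = 141.9375
  smooth-fruited non-bitter: 757 × 1/16 = 47.3125
χ² = Σ (O − E)² / E
  spiny-fruited bitter: (412 − 425.8125)² / 425.8125 = 0.4480
  spiny-fruited non-bitter: (145 − 141.9375)² / 141.9375 = 0.0661
  smooth-fruited bitter: (155 − 141.9375)² / 141.9375 = 1.2021
  smooth-fruited non-bitter: (45 − 47.3125)² / 47.3125 = 0.1130
χ² = 0.4480 + 0.0661 + 1.2021 + 0.1130 = 1.8292 ≈ 1.829

1.829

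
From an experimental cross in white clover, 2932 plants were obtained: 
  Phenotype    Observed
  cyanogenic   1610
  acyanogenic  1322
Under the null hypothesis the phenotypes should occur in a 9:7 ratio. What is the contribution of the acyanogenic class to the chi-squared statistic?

1.201

Total ratio parts = 16. Expected numbers out of 2932:
  cyanogenic: 2932 × 9/16 = 1649.25
  acyanogenic: 2932 × 7/16 = 1282.75
Contribution of acyanogenic: (1322 − 1282.75)² / 1282.75 = 1.2010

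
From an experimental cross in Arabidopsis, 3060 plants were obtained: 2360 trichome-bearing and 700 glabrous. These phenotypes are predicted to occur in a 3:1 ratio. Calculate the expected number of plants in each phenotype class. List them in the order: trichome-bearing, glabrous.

Expected counts for N = 3060 under a 3:1 ratio (total parts = 4):
  trichome-bearing: 3060 × 3/4 = 2295
  glabrous: 3060 × 1/4 = 765

2295, 765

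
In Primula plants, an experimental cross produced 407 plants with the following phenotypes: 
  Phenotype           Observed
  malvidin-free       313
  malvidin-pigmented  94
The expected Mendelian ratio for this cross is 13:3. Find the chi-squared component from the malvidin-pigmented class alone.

The 13:3 ratio has 16 parts, so with N = 407 the expected counts are:
  malvidin-free: 407 × 13/16 = 330.6875
  malvidin-pigmented: 407 × 3/16 = 76.3125
Contribution of malvidin-pigmented: (94 − 76.3125)² / 76.3125 = 4.0996

4.100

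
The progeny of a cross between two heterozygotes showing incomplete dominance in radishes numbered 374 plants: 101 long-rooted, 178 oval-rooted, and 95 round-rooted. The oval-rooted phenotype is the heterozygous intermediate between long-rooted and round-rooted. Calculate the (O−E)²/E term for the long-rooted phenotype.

With incomplete dominance, a heterozygote × heterozygote cross gives a 1:2:1 phenotypic ratio.
The 1:2:1 ratio has 4 parts, so with N = 374 the expected counts are:
  long-rooted: 374 × 1/4 = 93.5
  oval-rooted: 374 × 2/4 = 187
  round-rooted: 374 × 1/4 = 93.5
Contribution of long-rooted: (101 − 93.5)² / 93.5 = 0.6016

0.602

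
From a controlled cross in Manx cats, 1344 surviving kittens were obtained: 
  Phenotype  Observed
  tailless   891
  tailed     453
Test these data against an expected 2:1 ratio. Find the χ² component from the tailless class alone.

Under the 2:1 hypothesis (Σ ratio = 3, N = 1344):
  tailless: 1344 × 2/3 = 896
  tailed: 1344 × 1/3 = 448
Contribution of tailless: (891 − 896)² / 896 = 0.0279

0.028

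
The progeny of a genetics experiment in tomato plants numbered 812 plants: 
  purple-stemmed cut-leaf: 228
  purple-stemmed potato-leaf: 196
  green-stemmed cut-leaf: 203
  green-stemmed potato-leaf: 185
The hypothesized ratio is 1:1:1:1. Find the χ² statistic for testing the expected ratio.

Expected counts for N = 812 under a 1:1:1:1 ratio (total parts = 4):
  purple-stemmed cut-leaf: 812 × 1/4 = 203
  purple-stemmed potato-leaf: 812 × 1/4 = 203
  green-stemmed cut-leaf: 812 × 1/4 = 203
  green-stemmed potato-leaf: 812 × 1/4 = 203
χ² = Σ (O − E)² / E
  purple-stemmed cut-leaf: (228 − 203)² / 203 = 3.0788
  purple-stemmed potato-leaf: (196 − 203)² / 203 = 0.2414
  green-stemmed cut-leaf: (203 − 203)² / 203 = 0.0000
  green-stemmed potato-leaf: (185 − 203)² / 203 = 1.5961
χ² = 3.0788 + 0.2414 + 0.0000 + 1.5961 = 4.9163 ≈ 4.916

4.916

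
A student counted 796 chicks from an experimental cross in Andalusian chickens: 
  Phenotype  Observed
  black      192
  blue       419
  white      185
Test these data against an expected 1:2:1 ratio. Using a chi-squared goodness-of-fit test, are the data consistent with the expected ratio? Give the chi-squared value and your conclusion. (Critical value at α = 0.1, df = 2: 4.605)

The 1:2:1 ratio has 4 parts, so with N = 796 the expected counts are:
  black: 796 × 1/4 = 199
  blue: 796 × 2/4 = 398
  white: 796 × 1/4 = 199
χ² = Σ (O − E)² / E
  black: (192 − 199)² / 199 = 0.2462
  blue: (419 − 398)² / 398 = 1.1080
  white: (185 − 199)² / 199 = 0.9849
χ² = 0.2462 + 1.1080 + 0.9849 = 2.3391 ≈ 2.339
Degrees of freedom = 3 − 1 = 2; critical value at α = 0.1 is 4.605.
Since 2.339 < 4.605, we fail to reject the null hypothesis — the data are consistent with the 1:2:1 ratio.

2.339; consistent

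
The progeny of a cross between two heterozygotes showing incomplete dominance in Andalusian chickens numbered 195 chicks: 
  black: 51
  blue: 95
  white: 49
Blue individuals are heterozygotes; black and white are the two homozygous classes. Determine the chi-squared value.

0.169

With incomplete dominance, a heterozygote × heterozygote cross gives a 1:2:1 phenotypic ratio.
Expected counts for N = 195 under a 1:2:1 ratio (total parts = 4):
  black: 195 × 1/4 = 48.75
  blue: 195 × 2/4 = 97.5
  white: 195 × 1/4 = 48.75
χ² = Σ (O − E)² / E
  black: (51 − 48.75)² / 48.75 = 0.1038
  blue: (95 − 97.5)² / 97.5 = 0.0641
  white: (49 − 48.75)² / 48.75 = 0.0013
χ² = 0.1038 + 0.0641 + 0.0013 = 0.1692 ≈ 0.169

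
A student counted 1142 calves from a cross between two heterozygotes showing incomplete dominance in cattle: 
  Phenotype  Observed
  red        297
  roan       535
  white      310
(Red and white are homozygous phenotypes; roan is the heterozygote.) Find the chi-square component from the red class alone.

0.463

With incomplete dominance, a heterozygote × heterozygote cross gives a 1:2:1 phenotypic ratio.
Total ratio parts = 4. Expected numbers out of 1142:
  red: 1142 × 1/4 = 285.5
  roan: 1142 × 2/4 = 571
  white: 1142 × 1/4 = 285.5
Contribution of red: (297 − 285.5)² / 285.5 = 0.4632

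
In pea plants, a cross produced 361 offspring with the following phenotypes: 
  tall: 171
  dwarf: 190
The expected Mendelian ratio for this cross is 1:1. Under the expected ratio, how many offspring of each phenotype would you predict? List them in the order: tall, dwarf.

Under the 1:1 hypothesis (Σ ratio = 2, N = 361):
  tall: 361 × 1/2 = 180.5
  dwarf: 361 × 1/2 = 180.5

180.5, 180.5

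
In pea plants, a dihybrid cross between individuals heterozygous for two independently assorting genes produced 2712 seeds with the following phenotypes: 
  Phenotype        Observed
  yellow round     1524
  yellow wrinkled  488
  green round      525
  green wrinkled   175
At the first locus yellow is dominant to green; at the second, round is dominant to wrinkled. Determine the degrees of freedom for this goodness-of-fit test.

A dihybrid F₂ with independent assortment and complete dominance at both loci gives a 9:3:3:1 phenotypic ratio.
A goodness-of-fit test with 4 phenotype classes has df = 4 − 1 = 3.

3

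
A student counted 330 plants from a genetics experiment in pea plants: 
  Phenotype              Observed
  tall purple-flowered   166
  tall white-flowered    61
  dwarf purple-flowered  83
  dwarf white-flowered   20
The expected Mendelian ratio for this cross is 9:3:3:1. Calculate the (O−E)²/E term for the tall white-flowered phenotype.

0.012

Under the 9:3:3:1 hypothesis (Σ ratio = 16, N = 330):
  tall purple-flowered: 330 × 9/16 = 185.625
  tall white-flowered: 330 × 3/16 = 61.875
  dwarf purple-flowered: 330 × 3/16 = 61.875
  dwarf white-flowered: 330 × 1/16 = 20.625
Contribution of tall white-flowered: (61 − 61.875)² / 61.875 = 0.0124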